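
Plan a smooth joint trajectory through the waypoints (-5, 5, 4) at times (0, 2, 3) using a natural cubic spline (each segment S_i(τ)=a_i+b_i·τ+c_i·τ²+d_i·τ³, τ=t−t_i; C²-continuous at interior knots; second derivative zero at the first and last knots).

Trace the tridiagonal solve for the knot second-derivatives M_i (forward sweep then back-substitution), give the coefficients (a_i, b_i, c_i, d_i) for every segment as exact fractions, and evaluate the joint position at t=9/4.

  seg 0: a=-5 b=7 c=0 d=-1/2
  seg 1: a=5 b=1 c=-3 d=1
S(9/4) = 325/64

Δ: Δ0=5, Δ1=-1
row 1: diag=6, rhs=-36; c'=1/6, d'=-6
back: M1=-6
M: M0=0, M1=-6, M2=0
seg 0: a=-5, c=M0/2=0, d=(M1−M0)/(6·2)=-1/2, b=Δ0−h0·(2M0+M1)/6=7
seg 1: a=5, c=M1/2=-3, d=(M2−M1)/(6·1)=1, b=Δ1−h1·(2M1+M2)/6=1
t_q=9/4 → seg 1, τ=1/4; S=5+1·τ+-3·τ²+1·τ³=325/64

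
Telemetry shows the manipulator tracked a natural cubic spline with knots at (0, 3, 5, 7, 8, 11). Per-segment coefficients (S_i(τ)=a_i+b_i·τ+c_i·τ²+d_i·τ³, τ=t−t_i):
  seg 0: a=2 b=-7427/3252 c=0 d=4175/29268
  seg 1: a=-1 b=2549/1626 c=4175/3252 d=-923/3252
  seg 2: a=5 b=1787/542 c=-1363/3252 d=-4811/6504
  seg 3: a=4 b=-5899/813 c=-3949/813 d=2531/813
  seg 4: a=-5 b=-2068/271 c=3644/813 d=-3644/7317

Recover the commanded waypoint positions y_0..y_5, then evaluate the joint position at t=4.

y_0=2 y_1=-1 y_2=5 y_3=4 y_4=-5 y_5=-1
S(4) = 2549/1626

y_0 = S_0(0) = a_0 = 2
y_1 = S_1(0) = a_1 = -1
y_2 = S_2(0) = a_2 = 5
y_3 = S_3(0) = a_3 = 4
y_4 = S_4(0) = a_4 = -5
y_5 = S_4(3) = -1
t_q=4 is in segment 1 (τ=1); S_1(τ)=2549/1626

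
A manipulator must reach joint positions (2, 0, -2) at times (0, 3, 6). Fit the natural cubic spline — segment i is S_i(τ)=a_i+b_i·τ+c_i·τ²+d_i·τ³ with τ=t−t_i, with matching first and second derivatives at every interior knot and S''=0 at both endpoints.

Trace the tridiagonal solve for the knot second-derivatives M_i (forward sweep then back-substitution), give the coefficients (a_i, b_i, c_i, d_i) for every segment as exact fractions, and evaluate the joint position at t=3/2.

Δ: Δ0=-2/3, Δ1=-2/3
row 1: diag=12, rhs=0; c'=1/4, d'=0
back: M1=0
M: M0=0, M1=0, M2=0
seg 0: a=2, c=M0/2=0, d=(M1−M0)/(6·3)=0, b=Δ0−h0·(2M0+M1)/6=-2/3
seg 1: a=0, c=M1/2=0, d=(M2−M1)/(6·3)=0, b=Δ1−h1·(2M1+M2)/6=-2/3
t_q=3/2 → seg 0, τ=3/2; S=2+-2/3·τ+0·τ²+0·τ³=1

  seg 0: a=2 b=-2/3 c=0 d=0
  seg 1: a=0 b=-2/3 c=0 d=0
S(3/2) = 1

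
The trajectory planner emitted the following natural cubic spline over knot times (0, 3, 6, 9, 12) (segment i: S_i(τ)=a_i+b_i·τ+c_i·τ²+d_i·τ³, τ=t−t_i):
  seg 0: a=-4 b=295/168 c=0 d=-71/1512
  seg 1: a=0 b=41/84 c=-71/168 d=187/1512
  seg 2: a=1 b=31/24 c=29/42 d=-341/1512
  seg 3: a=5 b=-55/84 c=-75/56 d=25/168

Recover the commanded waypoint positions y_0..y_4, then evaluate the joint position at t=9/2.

y_0=-4 y_1=0 y_2=1 y_3=5 y_4=-5
S(9/2) = 89/448

y_0 = S_0(0) = a_0 = -4
y_1 = S_1(0) = a_1 = 0
y_2 = S_2(0) = a_2 = 1
y_3 = S_3(0) = a_3 = 5
y_4 = S_3(3) = -5
t_q=9/2 is in segment 1 (τ=3/2); S_1(τ)=89/448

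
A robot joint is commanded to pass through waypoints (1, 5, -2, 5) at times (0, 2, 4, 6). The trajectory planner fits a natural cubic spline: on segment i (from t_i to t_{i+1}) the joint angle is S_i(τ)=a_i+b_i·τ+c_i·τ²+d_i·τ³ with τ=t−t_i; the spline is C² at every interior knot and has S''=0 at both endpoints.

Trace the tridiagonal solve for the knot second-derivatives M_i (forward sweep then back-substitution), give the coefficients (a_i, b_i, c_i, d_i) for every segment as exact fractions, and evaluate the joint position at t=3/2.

Δ: Δ0=2, Δ1=-7/2, Δ2=7/2
row 1: diag=8, rhs=-33; c'=1/4, d'=-33/8
row 2: denom=8−2·1/4=15/2; d'=(42−2·-33/8)/(15/2)=67/10
back: M2=67/10
back: M1=-33/8−1/4·67/10=-29/5
M: M0=0, M1=-29/5, M2=67/10, M3=0
seg 0: a=1, c=M0/2=0, d=(M1−M0)/(6·2)=-29/60, b=Δ0−h0·(2M0+M1)/6=59/15
seg 1: a=5, c=M1/2=-29/10, d=(M2−M1)/(6·2)=25/24, b=Δ1−h1·(2M1+M2)/6=-28/15
seg 2: a=-2, c=M2/2=67/20, d=(M3−M2)/(6·2)=-67/120, b=Δ2−h2·(2M2+M3)/6=-29/30
t_q=3/2 → seg 0, τ=3/2; S=1+59/15·τ+0·τ²+-29/60·τ³=843/160

  seg 0: a=1 b=59/15 c=0 d=-29/60
  seg 1: a=5 b=-28/15 c=-29/10 d=25/24
  seg 2: a=-2 b=-29/30 c=67/20 d=-67/120
S(3/2) = 843/160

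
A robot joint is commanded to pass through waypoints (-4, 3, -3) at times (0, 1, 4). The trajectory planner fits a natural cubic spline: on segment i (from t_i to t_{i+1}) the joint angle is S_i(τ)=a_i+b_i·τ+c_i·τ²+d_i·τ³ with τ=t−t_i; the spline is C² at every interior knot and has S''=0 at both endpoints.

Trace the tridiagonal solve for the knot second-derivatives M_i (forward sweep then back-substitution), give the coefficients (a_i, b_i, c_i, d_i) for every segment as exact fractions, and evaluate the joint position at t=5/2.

Δ: Δ0=7, Δ1=-2
row 1: diag=8, rhs=-54; c'=3/8, d'=-27/4
back: M1=-27/4
M: M0=0, M1=-27/4, M2=0
seg 0: a=-4, c=M0/2=0, d=(M1−M0)/(6·1)=-9/8, b=Δ0−h0·(2M0+M1)/6=65/8
seg 1: a=3, c=M1/2=-27/8, d=(M2−M1)/(6·3)=3/8, b=Δ1−h1·(2M1+M2)/6=19/4
t_q=5/2 → seg 1, τ=3/2; S=3+19/4·τ+-27/8·τ²+3/8·τ³=243/64

  seg 0: a=-4 b=65/8 c=0 d=-9/8
  seg 1: a=3 b=19/4 c=-27/8 d=3/8
S(5/2) = 243/64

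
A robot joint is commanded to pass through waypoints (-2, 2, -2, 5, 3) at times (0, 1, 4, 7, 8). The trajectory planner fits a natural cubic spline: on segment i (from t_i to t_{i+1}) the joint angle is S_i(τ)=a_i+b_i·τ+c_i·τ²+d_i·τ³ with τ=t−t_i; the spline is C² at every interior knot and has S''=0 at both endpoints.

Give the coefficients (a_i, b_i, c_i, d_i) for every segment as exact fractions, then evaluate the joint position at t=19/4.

Δ: Δ0=4, Δ1=-4/3, Δ2=7/3, Δ3=-2
row 1: diag=8, rhs=-32; c'=3/8, d'=-4
row 2: denom=12−3·3/8=87/8; d'=(22−3·-4)/(87/8)=272/87
row 3: denom=8−3·8/29=208/29; d'=(-26−3·272/87)/(208/29)=-513/104
back: M3=-513/104
back: M2=272/87−8/29·-513/104=175/39
back: M1=-4−3/8·175/39=-591/104
M: M0=0, M1=-591/104, M2=175/39, M3=-513/104, M4=0
seg 0: a=-2, c=M0/2=0, d=(M1−M0)/(6·1)=-197/208, b=Δ0−h0·(2M0+M1)/6=1029/208
seg 1: a=2, c=M1/2=-591/208, d=(M2−M1)/(6·3)=3173/5616, b=Δ1−h1·(2M1+M2)/6=219/104
seg 2: a=-2, c=M2/2=175/78, d=(M3−M2)/(6·3)=-2939/5616, b=Δ2−h2·(2M2+M3)/6=5/16
seg 3: a=5, c=M3/2=-513/208, d=(M4−M3)/(6·1)=171/208, b=Δ3−h3·(2M3+M4)/6=-37/104
t_q=19/4 → seg 2, τ=3/4; S=-2+5/16·τ+175/78·τ²+-2939/5616·τ³=-9643/13312

  seg 0: a=-2 b=1029/208 c=0 d=-197/208
  seg 1: a=2 b=219/104 c=-591/208 d=3173/5616
  seg 2: a=-2 b=5/16 c=175/78 d=-2939/5616
  seg 3: a=5 b=-37/104 c=-513/208 d=171/208
S(19/4) = -9643/13312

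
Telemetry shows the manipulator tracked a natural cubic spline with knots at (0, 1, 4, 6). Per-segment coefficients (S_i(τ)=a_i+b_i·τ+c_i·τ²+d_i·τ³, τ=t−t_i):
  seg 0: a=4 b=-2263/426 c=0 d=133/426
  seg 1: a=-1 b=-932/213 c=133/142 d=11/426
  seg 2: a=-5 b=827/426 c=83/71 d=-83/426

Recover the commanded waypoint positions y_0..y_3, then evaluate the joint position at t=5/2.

y_0=4 y_1=-1 y_2=-5 y_3=2
S(5/2) = -6099/1136

y_0 = S_0(0) = a_0 = 4
y_1 = S_1(0) = a_1 = -1
y_2 = S_2(0) = a_2 = -5
y_3 = S_2(2) = 2
t_q=5/2 is in segment 1 (τ=3/2); S_1(τ)=-6099/1136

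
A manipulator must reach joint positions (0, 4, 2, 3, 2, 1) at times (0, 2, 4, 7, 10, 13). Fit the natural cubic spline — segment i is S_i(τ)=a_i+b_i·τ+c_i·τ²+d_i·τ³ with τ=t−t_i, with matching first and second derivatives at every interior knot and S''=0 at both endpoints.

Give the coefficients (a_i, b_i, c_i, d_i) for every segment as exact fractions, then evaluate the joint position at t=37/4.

Δ: Δ0=2, Δ1=-1, Δ2=1/3, Δ3=-1/3, Δ4=-1/3
row 1: diag=8, rhs=-18; c'=1/4, d'=-9/4
row 2: denom=10−2·1/4=19/2; d'=(8−2·-9/4)/(19/2)=25/19
row 3: denom=12−3·6/19=210/19; d'=(-4−3·25/19)/(210/19)=-151/210
row 4: denom=12−3·19/70=783/70; d'=(0−3·-151/210)/(783/70)=151/783
back: M4=151/783
back: M3=-151/210−19/70·151/783=-604/783
back: M2=25/19−6/19·-604/783=407/261
back: M1=-9/4−1/4·407/261=-689/261
M: M0=0, M1=-689/261, M2=407/261, M3=-604/783, M4=151/783, M5=0
seg 0: a=0, c=M0/2=0, d=(M1−M0)/(6·2)=-689/3132, b=Δ0−h0·(2M0+M1)/6=2255/783
seg 1: a=4, c=M1/2=-689/522, d=(M2−M1)/(6·2)=274/783, b=Δ1−h1·(2M1+M2)/6=188/783
seg 2: a=2, c=M2/2=407/522, d=(M3−M2)/(6·3)=-1825/14094, b=Δ2−h2·(2M2+M3)/6=-658/783
seg 3: a=3, c=M3/2=-302/783, d=(M4−M3)/(6·3)=755/14094, b=Δ3−h3·(2M3+M4)/6=535/1566
seg 4: a=2, c=M4/2=151/1566, d=(M5−M4)/(6·3)=-151/14094, b=Δ4−h4·(2M4+M5)/6=-412/783
t_q=37/4 → seg 3, τ=9/4; S=3+535/1566·τ+-302/783·τ²+755/14094·τ³=27019/11136

  seg 0: a=0 b=2255/783 c=0 d=-689/3132
  seg 1: a=4 b=188/783 c=-689/522 d=274/783
  seg 2: a=2 b=-658/783 c=407/522 d=-1825/14094
  seg 3: a=3 b=535/1566 c=-302/783 d=755/14094
  seg 4: a=2 b=-412/783 c=151/1566 d=-151/14094
S(37/4) = 27019/11136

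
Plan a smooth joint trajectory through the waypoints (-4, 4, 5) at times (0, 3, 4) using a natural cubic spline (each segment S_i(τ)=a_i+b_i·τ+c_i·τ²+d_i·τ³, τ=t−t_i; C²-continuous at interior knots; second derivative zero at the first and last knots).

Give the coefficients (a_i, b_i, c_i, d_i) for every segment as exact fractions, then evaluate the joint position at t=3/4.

Δ: Δ0=8/3, Δ1=1
row 1: diag=8, rhs=-10; c'=1/8, d'=-5/4
back: M1=-5/4
M: M0=0, M1=-5/4, M2=0
seg 0: a=-4, c=M0/2=0, d=(M1−M0)/(6·3)=-5/72, b=Δ0−h0·(2M0+M1)/6=79/24
seg 1: a=4, c=M1/2=-5/8, d=(M2−M1)/(6·1)=5/24, b=Δ1−h1·(2M1+M2)/6=17/12
t_q=3/4 → seg 0, τ=3/4; S=-4+79/24·τ+0·τ²+-5/72·τ³=-799/512

  seg 0: a=-4 b=79/24 c=0 d=-5/72
  seg 1: a=4 b=17/12 c=-5/8 d=5/24
S(3/4) = -799/512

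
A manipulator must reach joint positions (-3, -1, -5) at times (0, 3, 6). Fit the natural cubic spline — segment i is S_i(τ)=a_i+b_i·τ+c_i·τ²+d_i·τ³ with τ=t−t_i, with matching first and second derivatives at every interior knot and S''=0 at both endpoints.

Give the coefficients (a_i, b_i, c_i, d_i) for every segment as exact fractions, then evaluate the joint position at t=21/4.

  seg 0: a=-3 b=7/6 c=0 d=-1/18
  seg 1: a=-1 b=-1/3 c=-1/2 d=1/18
S(21/4) = -467/128

Δ: Δ0=2/3, Δ1=-4/3
row 1: diag=12, rhs=-12; c'=1/4, d'=-1
back: M1=-1
M: M0=0, M1=-1, M2=0
seg 0: a=-3, c=M0/2=0, d=(M1−M0)/(6·3)=-1/18, b=Δ0−h0·(2M0+M1)/6=7/6
seg 1: a=-1, c=M1/2=-1/2, d=(M2−M1)/(6·3)=1/18, b=Δ1−h1·(2M1+M2)/6=-1/3
t_q=21/4 → seg 1, τ=9/4; S=-1+-1/3·τ+-1/2·τ²+1/18·τ³=-467/128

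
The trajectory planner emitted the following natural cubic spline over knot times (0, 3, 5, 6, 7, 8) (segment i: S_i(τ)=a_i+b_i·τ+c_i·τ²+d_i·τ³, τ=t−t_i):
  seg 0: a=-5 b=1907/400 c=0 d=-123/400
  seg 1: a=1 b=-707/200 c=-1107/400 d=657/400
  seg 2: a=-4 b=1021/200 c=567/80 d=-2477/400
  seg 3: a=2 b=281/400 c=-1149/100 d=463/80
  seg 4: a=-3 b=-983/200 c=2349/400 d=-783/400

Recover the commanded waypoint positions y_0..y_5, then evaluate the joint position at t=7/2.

y_0 = S_0(0) = a_0 = -5
y_1 = S_1(0) = a_1 = 1
y_2 = S_2(0) = a_2 = -4
y_3 = S_3(0) = a_3 = 2
y_4 = S_4(0) = a_4 = -3
y_5 = S_4(1) = -4
t_q=7/2 is in segment 1 (τ=1/2); S_1(τ)=-4013/3200

y_0=-5 y_1=1 y_2=-4 y_3=2 y_4=-3 y_5=-4
S(7/2) = -4013/3200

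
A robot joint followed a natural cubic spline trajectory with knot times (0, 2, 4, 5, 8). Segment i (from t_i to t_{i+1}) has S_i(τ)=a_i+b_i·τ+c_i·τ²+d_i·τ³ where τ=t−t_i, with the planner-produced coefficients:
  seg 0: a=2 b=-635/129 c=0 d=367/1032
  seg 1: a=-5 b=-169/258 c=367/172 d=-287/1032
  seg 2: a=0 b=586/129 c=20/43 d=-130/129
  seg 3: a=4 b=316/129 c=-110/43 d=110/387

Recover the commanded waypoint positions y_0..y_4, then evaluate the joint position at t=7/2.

y_0=2 y_1=-5 y_2=0 y_3=4 y_4=-4
S(7/2) = -5835/2752

y_0 = S_0(0) = a_0 = 2
y_1 = S_1(0) = a_1 = -5
y_2 = S_2(0) = a_2 = 0
y_3 = S_3(0) = a_3 = 4
y_4 = S_3(3) = -4
t_q=7/2 is in segment 1 (τ=3/2); S_1(τ)=-5835/2752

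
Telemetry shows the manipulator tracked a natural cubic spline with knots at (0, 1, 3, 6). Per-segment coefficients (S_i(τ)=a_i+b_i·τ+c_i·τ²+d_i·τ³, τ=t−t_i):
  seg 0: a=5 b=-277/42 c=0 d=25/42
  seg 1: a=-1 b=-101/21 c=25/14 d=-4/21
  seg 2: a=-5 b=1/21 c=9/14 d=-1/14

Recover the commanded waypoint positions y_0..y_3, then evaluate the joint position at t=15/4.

y_0=5 y_1=-1 y_2=-5 y_3=-1
S(15/4) = -593/128

y_0 = S_0(0) = a_0 = 5
y_1 = S_1(0) = a_1 = -1
y_2 = S_2(0) = a_2 = -5
y_3 = S_2(3) = -1
t_q=15/4 is in segment 2 (τ=3/4); S_2(τ)=-593/128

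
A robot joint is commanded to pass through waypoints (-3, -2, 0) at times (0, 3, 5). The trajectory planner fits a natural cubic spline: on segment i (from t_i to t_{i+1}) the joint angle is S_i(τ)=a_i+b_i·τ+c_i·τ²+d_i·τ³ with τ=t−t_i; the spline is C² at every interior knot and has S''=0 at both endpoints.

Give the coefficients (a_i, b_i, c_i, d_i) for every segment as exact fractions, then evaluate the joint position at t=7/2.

  seg 0: a=-3 b=2/15 c=0 d=1/45
  seg 1: a=-2 b=11/15 c=1/5 d=-1/30
S(7/2) = -127/80

Δ: Δ0=1/3, Δ1=1
row 1: diag=10, rhs=4; c'=1/5, d'=2/5
back: M1=2/5
M: M0=0, M1=2/5, M2=0
seg 0: a=-3, c=M0/2=0, d=(M1−M0)/(6·3)=1/45, b=Δ0−h0·(2M0+M1)/6=2/15
seg 1: a=-2, c=M1/2=1/5, d=(M2−M1)/(6·2)=-1/30, b=Δ1−h1·(2M1+M2)/6=11/15
t_q=7/2 → seg 1, τ=1/2; S=-2+11/15·τ+1/5·τ²+-1/30·τ³=-127/80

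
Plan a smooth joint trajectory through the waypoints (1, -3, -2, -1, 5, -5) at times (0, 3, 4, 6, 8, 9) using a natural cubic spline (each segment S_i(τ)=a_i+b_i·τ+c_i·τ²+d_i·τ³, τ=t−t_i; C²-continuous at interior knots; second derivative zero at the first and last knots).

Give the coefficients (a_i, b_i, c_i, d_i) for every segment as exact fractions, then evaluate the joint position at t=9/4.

Δ: Δ0=-4/3, Δ1=1, Δ2=1/2, Δ3=3, Δ4=-10
row 1: diag=8, rhs=14; c'=1/8, d'=7/4
row 2: denom=6−1·1/8=47/8; d'=(-3−1·7/4)/(47/8)=-38/47
row 3: denom=8−2·16/47=344/47; d'=(15−2·-38/47)/(344/47)=781/344
row 4: denom=6−2·47/172=469/86; d'=(-78−2·781/344)/(469/86)=-14197/938
back: M4=-14197/938
back: M3=781/344−47/172·-14197/938=6009/938
back: M2=-38/47−16/47·6009/938=-1402/469
back: M1=7/4−1/8·-1402/469=996/469
M: M0=0, M1=996/469, M2=-1402/469, M3=6009/938, M4=-14197/938, M5=0
seg 0: a=1, c=M0/2=0, d=(M1−M0)/(6·3)=166/1407, b=Δ0−h0·(2M0+M1)/6=-3370/1407
seg 1: a=-3, c=M1/2=498/469, d=(M2−M1)/(6·1)=-1199/1407, b=Δ1−h1·(2M1+M2)/6=1112/1407
seg 2: a=-2, c=M2/2=-701/469, d=(M3−M2)/(6·2)=1259/1608, b=Δ2−h2·(2M2+M3)/6=503/1407
seg 3: a=-1, c=M3/2=6009/1876, d=(M4−M3)/(6·2)=-10103/5628, b=Δ3−h3·(2M3+M4)/6=10621/2814
seg 4: a=5, c=M4/2=-14197/1876, d=(M5−M4)/(6·1)=14197/5628, b=Δ4−h4·(2M4+M5)/6=-13943/2814
t_q=9/4 → seg 0, τ=9/4; S=1+-3370/1407·τ+0·τ²+166/1407·τ³=-6529/2144

  seg 0: a=1 b=-3370/1407 c=0 d=166/1407
  seg 1: a=-3 b=1112/1407 c=498/469 d=-1199/1407
  seg 2: a=-2 b=503/1407 c=-701/469 d=1259/1608
  seg 3: a=-1 b=10621/2814 c=6009/1876 d=-10103/5628
  seg 4: a=5 b=-13943/2814 c=-14197/1876 d=14197/5628
S(9/4) = -6529/2144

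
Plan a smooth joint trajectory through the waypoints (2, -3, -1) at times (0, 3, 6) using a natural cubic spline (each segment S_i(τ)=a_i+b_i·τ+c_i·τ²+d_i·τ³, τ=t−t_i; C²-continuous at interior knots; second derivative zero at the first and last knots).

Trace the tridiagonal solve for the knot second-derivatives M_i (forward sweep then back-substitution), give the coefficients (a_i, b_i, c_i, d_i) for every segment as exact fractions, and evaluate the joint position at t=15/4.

  seg 0: a=2 b=-9/4 c=0 d=7/108
  seg 1: a=-3 b=-1/2 c=7/12 d=-7/108
S(15/4) = -787/256

Δ: Δ0=-5/3, Δ1=2/3
row 1: diag=12, rhs=14; c'=1/4, d'=7/6
back: M1=7/6
M: M0=0, M1=7/6, M2=0
seg 0: a=2, c=M0/2=0, d=(M1−M0)/(6·3)=7/108, b=Δ0−h0·(2M0+M1)/6=-9/4
seg 1: a=-3, c=M1/2=7/12, d=(M2−M1)/(6·3)=-7/108, b=Δ1−h1·(2M1+M2)/6=-1/2
t_q=15/4 → seg 1, τ=3/4; S=-3+-1/2·τ+7/12·τ²+-7/108·τ³=-787/256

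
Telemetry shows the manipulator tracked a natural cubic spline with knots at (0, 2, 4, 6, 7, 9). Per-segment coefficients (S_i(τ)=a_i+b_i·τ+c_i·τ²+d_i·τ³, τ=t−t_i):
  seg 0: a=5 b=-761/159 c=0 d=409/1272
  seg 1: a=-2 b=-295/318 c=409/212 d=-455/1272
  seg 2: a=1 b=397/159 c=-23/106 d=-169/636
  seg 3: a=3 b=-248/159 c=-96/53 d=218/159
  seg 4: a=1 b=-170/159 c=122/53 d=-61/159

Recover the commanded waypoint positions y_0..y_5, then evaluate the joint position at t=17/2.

y_0=5 y_1=-2 y_2=1 y_3=3 y_4=1 y_5=5
S(17/2) = 1391/424

y_0 = S_0(0) = a_0 = 5
y_1 = S_1(0) = a_1 = -2
y_2 = S_2(0) = a_2 = 1
y_3 = S_3(0) = a_3 = 3
y_4 = S_4(0) = a_4 = 1
y_5 = S_4(2) = 5
t_q=17/2 is in segment 4 (τ=3/2); S_4(τ)=1391/424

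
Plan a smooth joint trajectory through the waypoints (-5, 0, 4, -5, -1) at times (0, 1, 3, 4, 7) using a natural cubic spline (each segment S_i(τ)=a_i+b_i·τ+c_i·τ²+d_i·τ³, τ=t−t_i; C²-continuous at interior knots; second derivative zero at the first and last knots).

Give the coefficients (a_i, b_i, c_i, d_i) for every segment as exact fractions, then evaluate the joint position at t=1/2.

  seg 0: a=-5 b=3583/750 c=0 d=167/750
  seg 1: a=0 b=2042/375 c=167/250 d=-1793/1500
  seg 2: a=4 b=-467/75 c=-813/125 d=1399/375
  seg 3: a=-5 b=-3016/375 c=586/125 d=-586/1125
S(1/2) = -5167/2000

Δ: Δ0=5, Δ1=2, Δ2=-9, Δ3=4/3
row 1: diag=6, rhs=-18; c'=1/3, d'=-3
row 2: denom=6−2·1/3=16/3; d'=(-66−2·-3)/(16/3)=-45/4
row 3: denom=8−1·3/16=125/16; d'=(62−1·-45/4)/(125/16)=1172/125
back: M3=1172/125
back: M2=-45/4−3/16·1172/125=-1626/125
back: M1=-3−1/3·-1626/125=167/125
M: M0=0, M1=167/125, M2=-1626/125, M3=1172/125, M4=0
seg 0: a=-5, c=M0/2=0, d=(M1−M0)/(6·1)=167/750, b=Δ0−h0·(2M0+M1)/6=3583/750
seg 1: a=0, c=M1/2=167/250, d=(M2−M1)/(6·2)=-1793/1500, b=Δ1−h1·(2M1+M2)/6=2042/375
seg 2: a=4, c=M2/2=-813/125, d=(M3−M2)/(6·1)=1399/375, b=Δ2−h2·(2M2+M3)/6=-467/75
seg 3: a=-5, c=M3/2=586/125, d=(M4−M3)/(6·3)=-586/1125, b=Δ3−h3·(2M3+M4)/6=-3016/375
t_q=1/2 → seg 0, τ=1/2; S=-5+3583/750·τ+0·τ²+167/750·τ³=-5167/2000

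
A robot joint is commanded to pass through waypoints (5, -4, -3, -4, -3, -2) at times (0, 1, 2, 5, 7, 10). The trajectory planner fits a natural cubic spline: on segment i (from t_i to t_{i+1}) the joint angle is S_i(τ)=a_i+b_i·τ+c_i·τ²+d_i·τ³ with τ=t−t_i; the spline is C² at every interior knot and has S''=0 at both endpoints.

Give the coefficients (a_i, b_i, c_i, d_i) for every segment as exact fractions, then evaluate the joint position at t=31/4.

  seg 0: a=5 b=-15239/1308 c=0 d=3467/1308
  seg 1: a=-4 b=-2419/654 c=3467/436 d=-4255/1308
  seg 2: a=-3 b=3199/1308 c=-197/109 d=3457/11772
  seg 3: a=-4 b=-307/654 c=1093/1308 d=-153/872
  seg 4: a=-3 b=251/327 c=-71/327 d=71/2943
S(31/4) = -17693/6976

Δ: Δ0=-9, Δ1=1, Δ2=-1/3, Δ3=1/2, Δ4=1/3
row 1: diag=4, rhs=60; c'=1/4, d'=15
row 2: denom=8−1·1/4=31/4; d'=(-8−1·15)/(31/4)=-92/31
row 3: denom=10−3·12/31=274/31; d'=(5−3·-92/31)/(274/31)=431/274
row 4: denom=10−2·31/137=1308/137; d'=(-1−2·431/274)/(1308/137)=-142/327
back: M4=-142/327
back: M3=431/274−31/137·-142/327=1093/654
back: M2=-92/31−12/31·1093/654=-394/109
back: M1=15−1/4·-394/109=3467/218
M: M0=0, M1=3467/218, M2=-394/109, M3=1093/654, M4=-142/327, M5=0
seg 0: a=5, c=M0/2=0, d=(M1−M0)/(6·1)=3467/1308, b=Δ0−h0·(2M0+M1)/6=-15239/1308
seg 1: a=-4, c=M1/2=3467/436, d=(M2−M1)/(6·1)=-4255/1308, b=Δ1−h1·(2M1+M2)/6=-2419/654
seg 2: a=-3, c=M2/2=-197/109, d=(M3−M2)/(6·3)=3457/11772, b=Δ2−h2·(2M2+M3)/6=3199/1308
seg 3: a=-4, c=M3/2=1093/1308, d=(M4−M3)/(6·2)=-153/872, b=Δ3−h3·(2M3+M4)/6=-307/654
seg 4: a=-3, c=M4/2=-71/327, d=(M5−M4)/(6·3)=71/2943, b=Δ4−h4·(2M4+M5)/6=251/327
t_q=31/4 → seg 4, τ=3/4; S=-3+251/327·τ+-71/327·τ²+71/2943·τ³=-17693/6976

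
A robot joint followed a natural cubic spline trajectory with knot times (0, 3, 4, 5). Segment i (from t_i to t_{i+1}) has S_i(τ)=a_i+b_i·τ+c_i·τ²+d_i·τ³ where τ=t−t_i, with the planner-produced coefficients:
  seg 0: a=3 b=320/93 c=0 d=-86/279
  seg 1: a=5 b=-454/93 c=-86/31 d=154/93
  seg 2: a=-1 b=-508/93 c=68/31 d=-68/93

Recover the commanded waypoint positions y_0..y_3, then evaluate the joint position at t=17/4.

y_0=3 y_1=5 y_2=-1 y_3=-5
S(17/4) = -1111/496

y_0 = S_0(0) = a_0 = 3
y_1 = S_1(0) = a_1 = 5
y_2 = S_2(0) = a_2 = -1
y_3 = S_2(1) = -5
t_q=17/4 is in segment 2 (τ=1/4); S_2(τ)=-1111/496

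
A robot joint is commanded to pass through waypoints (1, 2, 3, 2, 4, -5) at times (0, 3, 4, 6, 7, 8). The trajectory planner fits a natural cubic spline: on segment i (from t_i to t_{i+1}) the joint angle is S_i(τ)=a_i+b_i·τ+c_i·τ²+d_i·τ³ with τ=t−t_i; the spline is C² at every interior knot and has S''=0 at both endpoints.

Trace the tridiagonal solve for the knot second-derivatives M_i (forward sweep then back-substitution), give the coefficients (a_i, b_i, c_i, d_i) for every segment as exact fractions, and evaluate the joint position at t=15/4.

Δ: Δ0=1/3, Δ1=1, Δ2=-1/2, Δ3=2, Δ4=-9
row 1: diag=8, rhs=4; c'=1/8, d'=1/2
row 2: denom=6−1·1/8=47/8; d'=(-9−1·1/2)/(47/8)=-76/47
row 3: denom=6−2·16/47=250/47; d'=(15−2·-76/47)/(250/47)=857/250
row 4: denom=4−1·47/250=953/250; d'=(-66−1·857/250)/(953/250)=-17357/953
back: M4=-17357/953
back: M3=857/250−47/250·-17357/953=6530/953
back: M2=-76/47−16/47·6530/953=-3764/953
back: M1=1/2−1/8·-3764/953=947/953
M: M0=0, M1=947/953, M2=-3764/953, M3=6530/953, M4=-17357/953, M5=0
seg 0: a=1, c=M0/2=0, d=(M1−M0)/(6·3)=947/17154, b=Δ0−h0·(2M0+M1)/6=-935/5718
seg 1: a=2, c=M1/2=947/1906, d=(M2−M1)/(6·1)=-4711/5718, b=Δ1−h1·(2M1+M2)/6=3794/2859
seg 2: a=3, c=M2/2=-1882/953, d=(M3−M2)/(6·2)=5147/5718, b=Δ2−h2·(2M2+M3)/6=-863/5718
seg 3: a=2, c=M3/2=3265/953, d=(M4−M3)/(6·1)=-23887/5718, b=Δ3−h3·(2M3+M4)/6=15733/5718
seg 4: a=4, c=M4/2=-17357/1906, d=(M5−M4)/(6·1)=17357/5718, b=Δ4−h4·(2M4+M5)/6=-8374/2859
t_q=15/4 → seg 1, τ=3/4; S=2+3794/2859·τ+947/1906·τ²+-4711/5718·τ³=357069/121984

  seg 0: a=1 b=-935/5718 c=0 d=947/17154
  seg 1: a=2 b=3794/2859 c=947/1906 d=-4711/5718
  seg 2: a=3 b=-863/5718 c=-1882/953 d=5147/5718
  seg 3: a=2 b=15733/5718 c=3265/953 d=-23887/5718
  seg 4: a=4 b=-8374/2859 c=-17357/1906 d=17357/5718
S(15/4) = 357069/121984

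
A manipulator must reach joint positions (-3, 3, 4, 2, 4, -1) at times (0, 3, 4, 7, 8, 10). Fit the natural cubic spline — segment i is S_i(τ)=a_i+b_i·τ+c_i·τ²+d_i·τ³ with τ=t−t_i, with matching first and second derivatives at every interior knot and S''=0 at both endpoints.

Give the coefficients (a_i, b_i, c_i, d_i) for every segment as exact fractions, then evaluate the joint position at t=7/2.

  seg 0: a=-3 b=11209/5058 c=0 d=-1093/45522
  seg 1: a=3 b=3965/2529 c=-1093/5058 d=-593/1686
  seg 2: a=4 b=407/5058 c=-3215/2529 d=15511/45522
  seg 3: a=2 b=4180/2529 c=1009/562 d=-7325/5058
  seg 4: a=4 b=4547/5058 c=-2149/843 d=2149/5058
S(7/2) = 149147/40464

Δ: Δ0=2, Δ1=1, Δ2=-2/3, Δ3=2, Δ4=-5/2
row 1: diag=8, rhs=-6; c'=1/8, d'=-3/4
row 2: denom=8−1·1/8=63/8; d'=(-10−1·-3/4)/(63/8)=-74/63
row 3: denom=8−3·8/21=48/7; d'=(16−3·-74/63)/(48/7)=205/72
row 4: denom=6−1·7/48=281/48; d'=(-27−1·205/72)/(281/48)=-4298/843
back: M4=-4298/843
back: M3=205/72−7/48·-4298/843=1009/281
back: M2=-74/63−8/21·1009/281=-6430/2529
back: M1=-3/4−1/8·-6430/2529=-1093/2529
M: M0=0, M1=-1093/2529, M2=-6430/2529, M3=1009/281, M4=-4298/843, M5=0
seg 0: a=-3, c=M0/2=0, d=(M1−M0)/(6·3)=-1093/45522, b=Δ0−h0·(2M0+M1)/6=11209/5058
seg 1: a=3, c=M1/2=-1093/5058, d=(M2−M1)/(6·1)=-593/1686, b=Δ1−h1·(2M1+M2)/6=3965/2529
seg 2: a=4, c=M2/2=-3215/2529, d=(M3−M2)/(6·3)=15511/45522, b=Δ2−h2·(2M2+M3)/6=407/5058
seg 3: a=2, c=M3/2=1009/562, d=(M4−M3)/(6·1)=-7325/5058, b=Δ3−h3·(2M3+M4)/6=4180/2529
seg 4: a=4, c=M4/2=-2149/843, d=(M5−M4)/(6·2)=2149/5058, b=Δ4−h4·(2M4+M5)/6=4547/5058
t_q=7/2 → seg 1, τ=1/2; S=3+3965/2529·τ+-1093/5058·τ²+-593/1686·τ³=149147/40464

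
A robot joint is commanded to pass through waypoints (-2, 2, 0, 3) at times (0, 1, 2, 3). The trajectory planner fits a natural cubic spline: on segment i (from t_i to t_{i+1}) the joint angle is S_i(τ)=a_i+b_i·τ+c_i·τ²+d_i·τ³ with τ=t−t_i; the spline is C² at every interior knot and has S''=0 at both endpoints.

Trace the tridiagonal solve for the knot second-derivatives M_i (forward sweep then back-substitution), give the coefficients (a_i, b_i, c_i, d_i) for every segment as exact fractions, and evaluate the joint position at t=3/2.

  seg 0: a=-2 b=89/15 c=0 d=-29/15
  seg 1: a=2 b=2/15 c=-29/5 d=11/3
  seg 2: a=0 b=-7/15 c=26/5 d=-26/15
S(3/2) = 43/40

Δ: Δ0=4, Δ1=-2, Δ2=3
row 1: diag=4, rhs=-36; c'=1/4, d'=-9
row 2: denom=4−1·1/4=15/4; d'=(30−1·-9)/(15/4)=52/5
back: M2=52/5
back: M1=-9−1/4·52/5=-58/5
M: M0=0, M1=-58/5, M2=52/5, M3=0
seg 0: a=-2, c=M0/2=0, d=(M1−M0)/(6·1)=-29/15, b=Δ0−h0·(2M0+M1)/6=89/15
seg 1: a=2, c=M1/2=-29/5, d=(M2−M1)/(6·1)=11/3, b=Δ1−h1·(2M1+M2)/6=2/15
seg 2: a=0, c=M2/2=26/5, d=(M3−M2)/(6·1)=-26/15, b=Δ2−h2·(2M2+M3)/6=-7/15
t_q=3/2 → seg 1, τ=1/2; S=2+2/15·τ+-29/5·τ²+11/3·τ³=43/40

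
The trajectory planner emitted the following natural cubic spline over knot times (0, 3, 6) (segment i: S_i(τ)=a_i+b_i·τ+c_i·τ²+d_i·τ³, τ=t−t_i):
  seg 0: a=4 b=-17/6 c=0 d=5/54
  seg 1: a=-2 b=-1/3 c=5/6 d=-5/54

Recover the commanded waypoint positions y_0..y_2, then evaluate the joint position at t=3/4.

y_0 = S_0(0) = a_0 = 4
y_1 = S_1(0) = a_1 = -2
y_2 = S_1(3) = 2
t_q=3/4 is in segment 0 (τ=3/4); S_0(τ)=245/128

y_0=4 y_1=-2 y_2=2
S(3/4) = 245/128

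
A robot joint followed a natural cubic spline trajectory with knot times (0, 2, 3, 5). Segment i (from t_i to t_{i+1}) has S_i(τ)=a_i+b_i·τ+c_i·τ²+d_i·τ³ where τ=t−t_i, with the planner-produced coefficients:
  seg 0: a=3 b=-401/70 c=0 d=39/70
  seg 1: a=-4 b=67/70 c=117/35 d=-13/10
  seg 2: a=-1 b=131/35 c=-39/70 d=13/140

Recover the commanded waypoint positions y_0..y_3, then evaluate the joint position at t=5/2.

y_0=3 y_1=-4 y_2=-1 y_3=5
S(5/2) = -319/112

y_0 = S_0(0) = a_0 = 3
y_1 = S_1(0) = a_1 = -4
y_2 = S_2(0) = a_2 = -1
y_3 = S_2(2) = 5
t_q=5/2 is in segment 1 (τ=1/2); S_1(τ)=-319/112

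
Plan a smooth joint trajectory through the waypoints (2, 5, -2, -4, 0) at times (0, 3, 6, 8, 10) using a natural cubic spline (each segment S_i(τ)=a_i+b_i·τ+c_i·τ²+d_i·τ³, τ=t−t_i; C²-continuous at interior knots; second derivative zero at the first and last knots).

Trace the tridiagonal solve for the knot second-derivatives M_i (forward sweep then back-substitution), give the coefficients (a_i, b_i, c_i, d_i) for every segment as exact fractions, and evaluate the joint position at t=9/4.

  seg 0: a=2 b=821/420 c=0 d=-401/3780
  seg 1: a=5 b=-191/210 c=-401/420 d=121/756
  seg 2: a=-2 b=-139/60 c=17/35 d=29/336
  seg 3: a=-4 b=139/210 c=281/280 d=-281/1680
S(9/4) = 6643/1280

Δ: Δ0=1, Δ1=-7/3, Δ2=-1, Δ3=2
row 1: diag=12, rhs=-20; c'=1/4, d'=-5/3
row 2: denom=10−3·1/4=37/4; d'=(8−3·-5/3)/(37/4)=52/37
row 3: denom=8−2·8/37=280/37; d'=(18−2·52/37)/(280/37)=281/140
back: M3=281/140
back: M2=52/37−8/37·281/140=34/35
back: M1=-5/3−1/4·34/35=-401/210
M: M0=0, M1=-401/210, M2=34/35, M3=281/140, M4=0
seg 0: a=2, c=M0/2=0, d=(M1−M0)/(6·3)=-401/3780, b=Δ0−h0·(2M0+M1)/6=821/420
seg 1: a=5, c=M1/2=-401/420, d=(M2−M1)/(6·3)=121/756, b=Δ1−h1·(2M1+M2)/6=-191/210
seg 2: a=-2, c=M2/2=17/35, d=(M3−M2)/(6·2)=29/336, b=Δ2−h2·(2M2+M3)/6=-139/60
seg 3: a=-4, c=M3/2=281/280, d=(M4−M3)/(6·2)=-281/1680, b=Δ3−h3·(2M3+M4)/6=139/210
t_q=9/4 → seg 0, τ=9/4; S=2+821/420·τ+0·τ²+-401/3780·τ³=6643/1280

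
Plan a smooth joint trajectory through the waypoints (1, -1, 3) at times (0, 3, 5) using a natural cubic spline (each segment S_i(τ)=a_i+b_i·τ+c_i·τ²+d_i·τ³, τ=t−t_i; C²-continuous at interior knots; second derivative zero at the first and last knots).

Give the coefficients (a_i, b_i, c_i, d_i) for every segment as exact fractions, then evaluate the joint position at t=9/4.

  seg 0: a=1 b=-22/15 c=0 d=4/45
  seg 1: a=-1 b=14/15 c=4/5 d=-2/15
S(9/4) = -103/80

Δ: Δ0=-2/3, Δ1=2
row 1: diag=10, rhs=16; c'=1/5, d'=8/5
back: M1=8/5
M: M0=0, M1=8/5, M2=0
seg 0: a=1, c=M0/2=0, d=(M1−M0)/(6·3)=4/45, b=Δ0−h0·(2M0+M1)/6=-22/15
seg 1: a=-1, c=M1/2=4/5, d=(M2−M1)/(6·2)=-2/15, b=Δ1−h1·(2M1+M2)/6=14/15
t_q=9/4 → seg 0, τ=9/4; S=1+-22/15·τ+0·τ²+4/45·τ³=-103/80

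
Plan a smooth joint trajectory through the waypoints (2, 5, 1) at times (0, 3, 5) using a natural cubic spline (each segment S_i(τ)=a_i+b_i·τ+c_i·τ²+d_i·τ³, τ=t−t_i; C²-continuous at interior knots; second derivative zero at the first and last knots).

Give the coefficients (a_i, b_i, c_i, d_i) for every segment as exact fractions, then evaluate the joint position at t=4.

  seg 0: a=2 b=19/10 c=0 d=-1/10
  seg 1: a=5 b=-4/5 c=-9/10 d=3/20
S(4) = 69/20

Δ: Δ0=1, Δ1=-2
row 1: diag=10, rhs=-18; c'=1/5, d'=-9/5
back: M1=-9/5
M: M0=0, M1=-9/5, M2=0
seg 0: a=2, c=M0/2=0, d=(M1−M0)/(6·3)=-1/10, b=Δ0−h0·(2M0+M1)/6=19/10
seg 1: a=5, c=M1/2=-9/10, d=(M2−M1)/(6·2)=3/20, b=Δ1−h1·(2M1+M2)/6=-4/5
t_q=4 → seg 1, τ=1; S=5+-4/5·τ+-9/10·τ²+3/20·τ³=69/20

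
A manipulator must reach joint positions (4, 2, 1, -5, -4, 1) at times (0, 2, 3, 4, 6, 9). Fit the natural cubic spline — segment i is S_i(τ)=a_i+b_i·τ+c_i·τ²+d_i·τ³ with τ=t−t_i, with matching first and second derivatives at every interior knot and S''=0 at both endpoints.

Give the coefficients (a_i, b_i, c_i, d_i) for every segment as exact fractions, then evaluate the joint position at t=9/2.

  seg 0: a=4 b=-1435/921 c=0 d=257/1842
  seg 1: a=2 b=107/921 c=257/307 d=-1799/921
  seg 2: a=1 b=-3748/921 c=-1542/307 d=2848/921
  seg 3: a=-5 b=-4456/921 c=1306/307 d=-5839/7368
  seg 4: a=-4 b=4915/1842 c=-615/1228 d=205/3684
S(9/2) = -126821/19648

Δ: Δ0=-1, Δ1=-1, Δ2=-6, Δ3=1/2, Δ4=5/3
row 1: diag=6, rhs=0; c'=1/6, d'=0
row 2: denom=4−1·1/6=23/6; d'=(-30−1·0)/(23/6)=-180/23
row 3: denom=6−1·6/23=132/23; d'=(39−1·-180/23)/(132/23)=359/44
row 4: denom=10−2·23/66=307/33; d'=(7−2·359/44)/(307/33)=-615/614
back: M4=-615/614
back: M3=359/44−23/66·-615/614=2612/307
back: M2=-180/23−6/23·2612/307=-3084/307
back: M1=0−1/6·-3084/307=514/307
M: M0=0, M1=514/307, M2=-3084/307, M3=2612/307, M4=-615/614, M5=0
seg 0: a=4, c=M0/2=0, d=(M1−M0)/(6·2)=257/1842, b=Δ0−h0·(2M0+M1)/6=-1435/921
seg 1: a=2, c=M1/2=257/307, d=(M2−M1)/(6·1)=-1799/921, b=Δ1−h1·(2M1+M2)/6=107/921
seg 2: a=1, c=M2/2=-1542/307, d=(M3−M2)/(6·1)=2848/921, b=Δ2−h2·(2M2+M3)/6=-3748/921
seg 3: a=-5, c=M3/2=1306/307, d=(M4−M3)/(6·2)=-5839/7368, b=Δ3−h3·(2M3+M4)/6=-4456/921
seg 4: a=-4, c=M4/2=-615/1228, d=(M5−M4)/(6·3)=205/3684, b=Δ4−h4·(2M4+M5)/6=4915/1842
t_q=9/2 → seg 3, τ=1/2; S=-5+-4456/921·τ+1306/307·τ²+-5839/7368·τ³=-126821/19648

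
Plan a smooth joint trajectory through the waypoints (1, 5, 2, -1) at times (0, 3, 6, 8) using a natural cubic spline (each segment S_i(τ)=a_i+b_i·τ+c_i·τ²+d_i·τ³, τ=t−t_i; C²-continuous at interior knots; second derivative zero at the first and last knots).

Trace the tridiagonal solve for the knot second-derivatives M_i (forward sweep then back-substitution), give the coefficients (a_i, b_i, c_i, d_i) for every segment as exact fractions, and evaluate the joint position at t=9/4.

  seg 0: a=1 b=427/222 c=0 d=-131/1998
  seg 1: a=5 b=17/111 c=-131/222 d=137/1998
  seg 2: a=2 b=-341/222 c=1/37 d=-1/222
S(9/4) = 21695/4736

Δ: Δ0=4/3, Δ1=-1, Δ2=-3/2
row 1: diag=12, rhs=-14; c'=1/4, d'=-7/6
row 2: denom=10−3·1/4=37/4; d'=(-3−3·-7/6)/(37/4)=2/37
back: M2=2/37
back: M1=-7/6−1/4·2/37=-131/111
M: M0=0, M1=-131/111, M2=2/37, M3=0
seg 0: a=1, c=M0/2=0, d=(M1−M0)/(6·3)=-131/1998, b=Δ0−h0·(2M0+M1)/6=427/222
seg 1: a=5, c=M1/2=-131/222, d=(M2−M1)/(6·3)=137/1998, b=Δ1−h1·(2M1+M2)/6=17/111
seg 2: a=2, c=M2/2=1/37, d=(M3−M2)/(6·2)=-1/222, b=Δ2−h2·(2M2+M3)/6=-341/222
t_q=9/4 → seg 0, τ=9/4; S=1+427/222·τ+0·τ²+-131/1998·τ³=21695/4736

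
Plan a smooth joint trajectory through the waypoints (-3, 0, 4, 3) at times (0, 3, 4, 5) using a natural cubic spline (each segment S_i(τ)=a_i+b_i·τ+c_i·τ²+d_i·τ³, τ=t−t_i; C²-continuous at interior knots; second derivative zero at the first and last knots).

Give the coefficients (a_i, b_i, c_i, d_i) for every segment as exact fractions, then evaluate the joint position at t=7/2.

  seg 0: a=-3 b=-20/31 c=0 d=17/93
  seg 1: a=0 b=133/31 c=51/31 d=-60/31
  seg 2: a=4 b=55/31 c=-129/31 d=43/31
S(7/2) = 287/124

Δ: Δ0=1, Δ1=4, Δ2=-1
row 1: diag=8, rhs=18; c'=1/8, d'=9/4
row 2: denom=4−1·1/8=31/8; d'=(-30−1·9/4)/(31/8)=-258/31
back: M2=-258/31
back: M1=9/4−1/8·-258/31=102/31
M: M0=0, M1=102/31, M2=-258/31, M3=0
seg 0: a=-3, c=M0/2=0, d=(M1−M0)/(6·3)=17/93, b=Δ0−h0·(2M0+M1)/6=-20/31
seg 1: a=0, c=M1/2=51/31, d=(M2−M1)/(6·1)=-60/31, b=Δ1−h1·(2M1+M2)/6=133/31
seg 2: a=4, c=M2/2=-129/31, d=(M3−M2)/(6·1)=43/31, b=Δ2−h2·(2M2+M3)/6=55/31
t_q=7/2 → seg 1, τ=1/2; S=0+133/31·τ+51/31·τ²+-60/31·τ³=287/124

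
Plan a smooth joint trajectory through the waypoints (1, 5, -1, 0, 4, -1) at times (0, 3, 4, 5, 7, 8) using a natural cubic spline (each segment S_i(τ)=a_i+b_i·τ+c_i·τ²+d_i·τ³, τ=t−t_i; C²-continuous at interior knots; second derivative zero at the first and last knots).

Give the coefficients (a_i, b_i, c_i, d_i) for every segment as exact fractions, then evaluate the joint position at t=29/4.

Δ: Δ0=4/3, Δ1=-6, Δ2=1, Δ3=2, Δ4=-5
row 1: diag=8, rhs=-44; c'=1/8, d'=-11/2
row 2: denom=4−1·1/8=31/8; d'=(42−1·-11/2)/(31/8)=380/31
row 3: denom=6−1·8/31=178/31; d'=(6−1·380/31)/(178/31)=-97/89
row 4: denom=6−2·31/89=472/89; d'=(-42−2·-97/89)/(472/89)=-443/59
back: M4=-443/59
back: M3=-97/89−31/89·-443/59=90/59
back: M2=380/31−8/31·90/59=700/59
back: M1=-11/2−1/8·700/59=-412/59
M: M0=0, M1=-412/59, M2=700/59, M3=90/59, M4=-443/59, M5=0
seg 0: a=1, c=M0/2=0, d=(M1−M0)/(6·3)=-206/531, b=Δ0−h0·(2M0+M1)/6=854/177
seg 1: a=5, c=M1/2=-206/59, d=(M2−M1)/(6·1)=556/177, b=Δ1−h1·(2M1+M2)/6=-1000/177
seg 2: a=-1, c=M2/2=350/59, d=(M3−M2)/(6·1)=-305/177, b=Δ2−h2·(2M2+M3)/6=-568/177
seg 3: a=0, c=M3/2=45/59, d=(M4−M3)/(6·2)=-533/708, b=Δ3−h3·(2M3+M4)/6=617/177
seg 4: a=4, c=M4/2=-443/118, d=(M5−M4)/(6·1)=443/354, b=Δ4−h4·(2M4+M5)/6=-442/177
t_q=29/4 → seg 4, τ=1/4; S=4+-442/177·τ+-443/118·τ²+443/354·τ³=23869/7552

  seg 0: a=1 b=854/177 c=0 d=-206/531
  seg 1: a=5 b=-1000/177 c=-206/59 d=556/177
  seg 2: a=-1 b=-568/177 c=350/59 d=-305/177
  seg 3: a=0 b=617/177 c=45/59 d=-533/708
  seg 4: a=4 b=-442/177 c=-443/118 d=443/354
S(29/4) = 23869/7552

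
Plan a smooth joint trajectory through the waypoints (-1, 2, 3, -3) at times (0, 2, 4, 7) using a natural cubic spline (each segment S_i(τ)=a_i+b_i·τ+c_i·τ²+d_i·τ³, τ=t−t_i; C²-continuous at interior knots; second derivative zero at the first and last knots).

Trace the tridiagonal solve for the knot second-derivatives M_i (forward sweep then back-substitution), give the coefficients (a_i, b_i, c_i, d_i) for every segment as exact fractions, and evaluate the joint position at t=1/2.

  seg 0: a=-1 b=31/19 c=0 d=-5/152
  seg 1: a=2 b=47/38 c=-15/76 d=-13/152
  seg 2: a=3 b=-11/19 c=-27/38 d=3/38
S(1/2) = -229/1216

Δ: Δ0=3/2, Δ1=1/2, Δ2=-2
row 1: diag=8, rhs=-6; c'=1/4, d'=-3/4
row 2: denom=10−2·1/4=19/2; d'=(-15−2·-3/4)/(19/2)=-27/19
back: M2=-27/19
back: M1=-3/4−1/4·-27/19=-15/38
M: M0=0, M1=-15/38, M2=-27/19, M3=0
seg 0: a=-1, c=M0/2=0, d=(M1−M0)/(6·2)=-5/152, b=Δ0−h0·(2M0+M1)/6=31/19
seg 1: a=2, c=M1/2=-15/76, d=(M2−M1)/(6·2)=-13/152, b=Δ1−h1·(2M1+M2)/6=47/38
seg 2: a=3, c=M2/2=-27/38, d=(M3−M2)/(6·3)=3/38, b=Δ2−h2·(2M2+M3)/6=-11/19
t_q=1/2 → seg 0, τ=1/2; S=-1+31/19·τ+0·τ²+-5/152·τ³=-229/1216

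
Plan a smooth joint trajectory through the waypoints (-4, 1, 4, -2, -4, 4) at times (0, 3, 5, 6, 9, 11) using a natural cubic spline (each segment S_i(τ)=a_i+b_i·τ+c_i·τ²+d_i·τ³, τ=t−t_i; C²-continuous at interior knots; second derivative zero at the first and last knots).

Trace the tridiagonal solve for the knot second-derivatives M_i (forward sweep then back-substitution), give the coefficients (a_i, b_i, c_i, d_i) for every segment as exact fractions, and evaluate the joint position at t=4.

  seg 0: a=-4 b=1079/1292 c=0 d=3223/34884
  seg 1: a=1 b=2151/646 c=3223/3876 d=-6769/7752
  seg 2: a=4 b=-3704/969 c=-4271/969 d=2161/969
  seg 3: a=-2 b=-113/19 c=2212/969 d=-1519/8721
  seg 4: a=-4 b=984/323 c=231/323 d=-77/646
S(4) = 33241/7752

Δ: Δ0=5/3, Δ1=3/2, Δ2=-6, Δ3=-2/3, Δ4=4
row 1: diag=10, rhs=-1; c'=1/5, d'=-1/10
row 2: denom=6−2·1/5=28/5; d'=(-45−2·-1/10)/(28/5)=-8
row 3: denom=8−1·5/28=219/28; d'=(32−1·-8)/(219/28)=1120/219
row 4: denom=10−3·28/73=646/73; d'=(28−3·1120/219)/(646/73)=462/323
back: M4=462/323
back: M3=1120/219−28/73·462/323=4424/969
back: M2=-8−5/28·4424/969=-8542/969
back: M1=-1/10−1/5·-8542/969=3223/1938
M: M0=0, M1=3223/1938, M2=-8542/969, M3=4424/969, M4=462/323, M5=0
seg 0: a=-4, c=M0/2=0, d=(M1−M0)/(6·3)=3223/34884, b=Δ0−h0·(2M0+M1)/6=1079/1292
seg 1: a=1, c=M1/2=3223/3876, d=(M2−M1)/(6·2)=-6769/7752, b=Δ1−h1·(2M1+M2)/6=2151/646
seg 2: a=4, c=M2/2=-4271/969, d=(M3−M2)/(6·1)=2161/969, b=Δ2−h2·(2M2+M3)/6=-3704/969
seg 3: a=-2, c=M3/2=2212/969, d=(M4−M3)/(6·3)=-1519/8721, b=Δ3−h3·(2M3+M4)/6=-113/19
seg 4: a=-4, c=M4/2=231/323, d=(M5−M4)/(6·2)=-77/646, b=Δ4−h4·(2M4+M5)/6=984/323
t_q=4 → seg 1, τ=1; S=1+2151/646·τ+3223/3876·τ²+-6769/7752·τ³=33241/7752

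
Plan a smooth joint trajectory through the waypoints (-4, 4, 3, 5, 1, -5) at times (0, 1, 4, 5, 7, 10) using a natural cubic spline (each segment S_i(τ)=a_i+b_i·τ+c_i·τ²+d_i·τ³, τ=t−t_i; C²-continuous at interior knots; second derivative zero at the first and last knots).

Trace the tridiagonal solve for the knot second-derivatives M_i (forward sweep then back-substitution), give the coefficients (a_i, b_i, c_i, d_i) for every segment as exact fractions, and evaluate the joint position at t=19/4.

Δ: Δ0=8, Δ1=-1/3, Δ2=2, Δ3=-2, Δ4=-2
row 1: diag=8, rhs=-50; c'=3/8, d'=-25/4
row 2: denom=8−3·3/8=55/8; d'=(14−3·-25/4)/(55/8)=262/55
row 3: denom=6−1·8/55=322/55; d'=(-24−1·262/55)/(322/55)=-113/23
row 4: denom=10−2·55/161=1500/161; d'=(0−2·-113/23)/(1500/161)=791/750
back: M4=791/750
back: M3=-113/23−55/161·791/750=-791/150
back: M2=262/55−8/55·-791/150=2074/375
back: M1=-25/4−3/8·2074/375=-2081/250
M: M0=0, M1=-2081/250, M2=2074/375, M3=-791/150, M4=791/750, M5=0
seg 0: a=-4, c=M0/2=0, d=(M1−M0)/(6·1)=-2081/1500, b=Δ0−h0·(2M0+M1)/6=14081/1500
seg 1: a=4, c=M1/2=-2081/500, d=(M2−M1)/(6·3)=10391/13500, b=Δ1−h1·(2M1+M2)/6=3919/750
seg 2: a=3, c=M2/2=1037/375, d=(M3−M2)/(6·1)=-2701/1500, b=Δ2−h2·(2M2+M3)/6=1553/1500
seg 3: a=5, c=M3/2=-791/300, d=(M4−M3)/(6·2)=791/1500, b=Δ3−h3·(2M3+M4)/6=291/250
seg 4: a=1, c=M4/2=791/1500, d=(M5−M4)/(6·3)=-791/13500, b=Δ4−h4·(2M4+M5)/6=-2291/750
t_q=19/4 → seg 2, τ=3/4; S=3+1553/1500·τ+1037/375·τ²+-2701/1500·τ³=29263/6400

  seg 0: a=-4 b=14081/1500 c=0 d=-2081/1500
  seg 1: a=4 b=3919/750 c=-2081/500 d=10391/13500
  seg 2: a=3 b=1553/1500 c=1037/375 d=-2701/1500
  seg 3: a=5 b=291/250 c=-791/300 d=791/1500
  seg 4: a=1 b=-2291/750 c=791/1500 d=-791/13500
S(19/4) = 29263/6400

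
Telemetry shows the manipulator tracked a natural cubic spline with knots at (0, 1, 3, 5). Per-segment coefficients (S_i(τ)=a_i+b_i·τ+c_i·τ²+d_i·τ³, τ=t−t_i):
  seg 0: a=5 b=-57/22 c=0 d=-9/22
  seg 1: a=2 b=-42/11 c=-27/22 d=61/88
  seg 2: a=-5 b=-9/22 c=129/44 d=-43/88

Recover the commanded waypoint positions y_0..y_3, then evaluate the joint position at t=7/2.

y_0=5 y_1=2 y_2=-5 y_3=2
S(7/2) = -3191/704

y_0 = S_0(0) = a_0 = 5
y_1 = S_1(0) = a_1 = 2
y_2 = S_2(0) = a_2 = -5
y_3 = S_2(2) = 2
t_q=7/2 is in segment 2 (τ=1/2); S_2(τ)=-3191/704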